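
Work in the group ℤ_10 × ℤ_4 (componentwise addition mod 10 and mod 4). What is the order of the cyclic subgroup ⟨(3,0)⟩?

The order of (3,0) in Z_10 × Z_4 is lcm(ord(3) in Z_10, ord(0) in Z_4).
ord(3) = 10 and ord(0) = 1, so |⟨(3,0)⟩| = lcm(10, 1) = 10.

10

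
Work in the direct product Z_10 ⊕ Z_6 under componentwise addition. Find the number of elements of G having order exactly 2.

An element (a,b) has order lcm(ord(a), ord(b)); count pairs with lcm equal to 2.
Enumerating gives 3 such elements.

3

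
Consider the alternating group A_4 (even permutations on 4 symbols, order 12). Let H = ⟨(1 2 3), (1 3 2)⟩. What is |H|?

3

|⟨(1 2 3)⟩| = 3 and |⟨(1 3 2)⟩| = 3, so |H| is a multiple of lcm(3, 3) = 3 and divides |G| = 12.
Closing under the operation: H = {e, (1 2 3), (1 3 2)}, so |H| = 3.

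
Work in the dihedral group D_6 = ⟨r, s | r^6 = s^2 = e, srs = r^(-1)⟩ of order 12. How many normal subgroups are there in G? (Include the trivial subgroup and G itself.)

7

G has 16 subgroups. Checking conjugation-invariance by order — order 1: 1/1 normal; order 2: 1/7 normal; order 3: 1/1 normal; order 4: 0/3 normal; order 6: 3/3 normal; order 12: 1/1 normal.
Total normal subgroups: 7.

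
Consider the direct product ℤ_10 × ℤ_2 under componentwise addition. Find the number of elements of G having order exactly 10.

An element (a,b) has order lcm(ord(a), ord(b)); count pairs with lcm equal to 10.
Enumerating gives 12 such elements.

12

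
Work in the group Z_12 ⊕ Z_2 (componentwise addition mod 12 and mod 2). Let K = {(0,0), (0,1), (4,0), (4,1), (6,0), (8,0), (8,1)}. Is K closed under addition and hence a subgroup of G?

|K| = 7 does not divide |G| = 24, so by Lagrange K is not a subgroup.

No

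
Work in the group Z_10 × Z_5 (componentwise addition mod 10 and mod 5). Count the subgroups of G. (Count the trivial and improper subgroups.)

|G| = 50, so by Lagrange every subgroup order divides 50. Divisors: 1, 2, 5, 10, 25, 50.
Subgroups by order — order 1: 1; order 2: 1; order 5: 6; order 10: 6; order 25: 1; order 50: 1.
Total: 1 + 1 + 6 + 6 + 1 + 1 = 16.

16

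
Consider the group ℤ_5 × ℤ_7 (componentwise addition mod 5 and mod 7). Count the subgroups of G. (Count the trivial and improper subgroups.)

4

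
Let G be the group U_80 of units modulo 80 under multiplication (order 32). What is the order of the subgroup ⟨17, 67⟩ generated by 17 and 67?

16

|⟨17⟩| = 4 and |⟨67⟩| = 4, so |H| is a multiple of lcm(4, 4) = 4 and divides |G| = 32.
Closing under the operation: H = {1, 3, 9, 11, 17, 19, 27, 33, 41, 43, 49, 51, 57, 59, 67, 73}, so |H| = 16.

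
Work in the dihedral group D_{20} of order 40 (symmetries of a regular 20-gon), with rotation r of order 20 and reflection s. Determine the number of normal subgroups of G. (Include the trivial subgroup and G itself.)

9

G has 48 subgroups. Checking conjugation-invariance by order — order 1: 1/1 normal; order 2: 1/21 normal; order 4: 1/11 normal; order 5: 1/1 normal; order 8: 0/5 normal; order 10: 1/5 normal; order 20: 3/3 normal; order 40: 1/1 normal.
Total normal subgroups: 9.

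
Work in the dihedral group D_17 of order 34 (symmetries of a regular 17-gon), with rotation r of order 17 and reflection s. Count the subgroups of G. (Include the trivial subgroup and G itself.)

|G| = 34, so by Lagrange every subgroup order divides 34. Divisors: 1, 2, 17, 34.
Subgroups by order — order 1: 1; order 2: 17; order 17: 1; order 34: 1.
Total: 1 + 17 + 1 + 1 = 20.

20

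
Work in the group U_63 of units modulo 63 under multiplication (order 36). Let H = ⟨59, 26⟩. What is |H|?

|⟨59⟩| = 6 and |⟨26⟩| = 6, so |H| is a multiple of lcm(6, 6) = 6 and divides |G| = 36.
Closing under the operation: H = {1, 4, 5, 16, 17, 20, 22, 25, 26, 37, 38, 41, 43, 46, 47, 58, 59, 62}, so |H| = 18.

18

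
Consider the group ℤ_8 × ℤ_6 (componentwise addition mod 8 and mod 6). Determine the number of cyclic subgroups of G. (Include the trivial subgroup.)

16

Group the elements of G by the cyclic subgroup they generate; each cyclic subgroup of order d accounts for φ(d) elements.
Cyclic subgroups by order — order 1: 1; order 2: 3; order 3: 1; order 4: 2; order 6: 3; order 8: 2; order 12: 2; order 24: 2.
Total: 16.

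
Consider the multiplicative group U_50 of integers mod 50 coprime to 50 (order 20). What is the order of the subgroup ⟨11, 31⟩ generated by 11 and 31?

|⟨11⟩| = 5 and |⟨31⟩| = 5, so |H| is a multiple of lcm(5, 5) = 5 and divides |G| = 20.
Closing under the operation: H = {1, 11, 21, 31, 41}, so |H| = 5.

5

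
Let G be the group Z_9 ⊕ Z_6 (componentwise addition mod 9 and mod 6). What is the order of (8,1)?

18

The order of (8,1) in Z_9 × Z_6 is lcm(ord(8) in Z_9, ord(1) in Z_6).
ord(8) = 9 and ord(1) = 6, so |⟨(8,1)⟩| = lcm(9, 6) = 18.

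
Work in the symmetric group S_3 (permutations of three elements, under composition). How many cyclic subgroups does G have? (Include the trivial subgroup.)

Each element a generates a cyclic subgroup ⟨a⟩; distinct elements may generate the same one (a cyclic group of order d has φ(d) generators).
Cyclic subgroups by order — order 1: 1; order 2: 3; order 3: 1.
Total: 5.

5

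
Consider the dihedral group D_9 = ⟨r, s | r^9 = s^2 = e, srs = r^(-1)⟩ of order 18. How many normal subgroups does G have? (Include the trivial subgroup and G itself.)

G has 16 subgroups. Checking conjugation-invariance by order — order 1: 1/1 normal; order 2: 0/9 normal; order 3: 1/1 normal; order 6: 0/3 normal; order 9: 1/1 normal; order 18: 1/1 normal.
Total normal subgroups: 4.

4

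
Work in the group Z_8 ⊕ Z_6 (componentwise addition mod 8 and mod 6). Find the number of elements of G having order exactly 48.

An element (a,b) has order lcm(ord(a), ord(b)); count pairs with lcm equal to 48.
Enumerating gives 0 such elements.

0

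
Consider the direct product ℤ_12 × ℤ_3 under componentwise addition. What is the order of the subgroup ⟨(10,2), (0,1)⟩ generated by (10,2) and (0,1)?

|⟨(10,2)⟩| = 6 and |⟨(0,1)⟩| = 3, so |H| is a multiple of lcm(6, 3) = 6 and divides |G| = 36.
Closing under the operation: H = {(0,0), (0,1), (0,2), (2,0), (2,1), (2,2), (4,0), (4,1), (4,2), (6,0), (6,1), (6,2), (8,0), (8,1), (8,2), (10,0), (10,1), (10,2)}, so |H| = 18.

18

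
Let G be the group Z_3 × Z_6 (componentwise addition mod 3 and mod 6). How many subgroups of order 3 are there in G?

|G| = 18 and 3 | 18, so subgroups of order 3 are possible by Lagrange.
The subgroups of order 3 are: {(0,0), (0,2), (0,4)}; {(0,0), (1,0), (2,0)}; {(0,0), (1,2), (2,4)}; {(0,0), (1,4), (2,2)}.
So G has 4 subgroups of order 3.

4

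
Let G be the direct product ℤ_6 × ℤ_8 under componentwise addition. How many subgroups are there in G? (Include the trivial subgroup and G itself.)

|G| = 48, so by Lagrange every subgroup order divides 48. Divisors: 1, 2, 3, 4, 6, 8, 12, 16, 24, 48.
Subgroups by order — order 1: 1; order 2: 3; order 3: 1; order 4: 3; order 6: 3; order 8: 3; order 12: 3; order 16: 1; order 24: 3; order 48: 1.
Total: 1 + 3 + 1 + 3 + 3 + 3 + 3 + 1 + 3 + 1 = 22.

22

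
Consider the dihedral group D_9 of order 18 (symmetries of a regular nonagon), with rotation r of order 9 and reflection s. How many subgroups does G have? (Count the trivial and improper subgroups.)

|G| = 18, so by Lagrange every subgroup order divides 18. Divisors: 1, 2, 3, 6, 9, 18.
Subgroups by order — order 1: 1; order 2: 9; order 3: 1; order 6: 3; order 9: 1; order 18: 1.
Total: 1 + 9 + 1 + 3 + 1 + 1 = 16.

16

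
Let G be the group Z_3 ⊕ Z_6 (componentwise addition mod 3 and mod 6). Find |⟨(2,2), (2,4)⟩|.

9

|⟨(2,2)⟩| = 3 and |⟨(2,4)⟩| = 3, so |H| is a multiple of lcm(3, 3) = 3 and divides |G| = 18.
Closing under the operation: H = {(0,0), (0,2), (0,4), (1,0), (1,2), (1,4), (2,0), (2,2), (2,4)}, so |H| = 9.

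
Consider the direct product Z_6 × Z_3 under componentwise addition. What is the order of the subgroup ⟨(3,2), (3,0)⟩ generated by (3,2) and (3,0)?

|⟨(3,2)⟩| = 6 and |⟨(3,0)⟩| = 2, so |H| is a multiple of lcm(6, 2) = 6 and divides |G| = 18.
Closing under the operation: H = {(0,0), (0,1), (0,2), (3,0), (3,1), (3,2)}, so |H| = 6.

6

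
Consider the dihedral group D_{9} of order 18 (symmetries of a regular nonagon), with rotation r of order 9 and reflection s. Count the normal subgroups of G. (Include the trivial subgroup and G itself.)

4

G has 16 subgroups. Checking conjugation-invariance by order — order 1: 1/1 normal; order 2: 0/9 normal; order 3: 1/1 normal; order 6: 0/3 normal; order 9: 1/1 normal; order 18: 1/1 normal.
Total normal subgroups: 4.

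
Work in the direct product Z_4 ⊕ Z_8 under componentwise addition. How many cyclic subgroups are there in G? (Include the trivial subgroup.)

A cyclic subgroup of order d is generated by each of its φ(d) elements of order d, so the cyclic subgroups of order d number (#elements of order d)/φ(d).
Cyclic subgroups by order — order 1: 1; order 2: 3; order 4: 6; order 8: 4.
Total: 14.

14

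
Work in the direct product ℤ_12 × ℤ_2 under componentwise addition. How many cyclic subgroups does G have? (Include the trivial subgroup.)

A cyclic subgroup of order d is generated by each of its φ(d) elements of order d, so the cyclic subgroups of order d number (#elements of order d)/φ(d).
Cyclic subgroups by order — order 1: 1; order 2: 3; order 3: 1; order 4: 2; order 6: 3; order 12: 2.
Total: 12.

12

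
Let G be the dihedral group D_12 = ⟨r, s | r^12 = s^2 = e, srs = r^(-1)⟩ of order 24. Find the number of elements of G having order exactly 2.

13

Enumerating element orders in G gives 13 elements of order 2.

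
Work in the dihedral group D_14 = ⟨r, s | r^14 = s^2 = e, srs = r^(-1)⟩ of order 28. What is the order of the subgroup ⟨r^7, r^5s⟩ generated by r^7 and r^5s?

|⟨r^7⟩| = 2 and |⟨r^5s⟩| = 2, so |H| is a multiple of lcm(2, 2) = 2 and divides |G| = 28.
Closing under the operation: H = {e, r^7, r^5s, r^12s}, so |H| = 4.

4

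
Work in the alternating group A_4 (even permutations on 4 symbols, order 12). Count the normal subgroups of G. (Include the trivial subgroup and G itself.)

G has 10 subgroups. Checking conjugation-invariance by order — order 1: 1/1 normal; order 2: 0/3 normal; order 3: 0/4 normal; order 4: 1/1 normal; order 12: 1/1 normal.
Total normal subgroups: 3.

3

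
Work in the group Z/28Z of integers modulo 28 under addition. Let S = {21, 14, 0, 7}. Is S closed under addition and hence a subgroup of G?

|S| = 4 divides |G| = 28, consistent with Lagrange.
S contains the identity, every element's inverse is in S, and S is closed under +: it is a subgroup.
In fact S = ⟨21⟩.

Yes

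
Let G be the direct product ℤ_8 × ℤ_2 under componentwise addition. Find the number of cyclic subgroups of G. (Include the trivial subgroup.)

8

Group the elements of G by the cyclic subgroup they generate; each cyclic subgroup of order d accounts for φ(d) elements.
Cyclic subgroups by order — order 1: 1; order 2: 3; order 4: 2; order 8: 2.
Total: 8.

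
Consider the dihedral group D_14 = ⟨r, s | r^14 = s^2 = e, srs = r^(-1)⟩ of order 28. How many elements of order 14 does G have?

The elements of order 14 are: r, r^3, r^5, r^9, r^11, r^13.
That's 6.

6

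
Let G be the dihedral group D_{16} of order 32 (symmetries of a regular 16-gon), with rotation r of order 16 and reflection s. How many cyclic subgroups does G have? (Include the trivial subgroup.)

21

Group the elements of G by the cyclic subgroup they generate; each cyclic subgroup of order d accounts for φ(d) elements.
Cyclic subgroups by order — order 1: 1; order 2: 17; order 4: 1; order 8: 1; order 16: 1.
Total: 21.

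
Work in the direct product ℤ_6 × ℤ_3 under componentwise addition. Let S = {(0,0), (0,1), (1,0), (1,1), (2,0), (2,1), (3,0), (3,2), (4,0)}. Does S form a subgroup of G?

No

(0,1) ∈ S but its inverse (0,2) ∉ S, so S is not a subgroup.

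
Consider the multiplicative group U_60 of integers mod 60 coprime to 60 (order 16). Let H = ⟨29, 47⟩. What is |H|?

|⟨29⟩| = 2 and |⟨47⟩| = 4, so |H| is a multiple of lcm(2, 4) = 4 and divides |G| = 16.
Closing under the operation: H = {1, 7, 23, 29, 41, 43, 47, 49}, so |H| = 8.

8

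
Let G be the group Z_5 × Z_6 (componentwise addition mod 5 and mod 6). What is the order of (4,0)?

5

The order of (4,0) in Z_5 × Z_6 is lcm(ord(4) in Z_5, ord(0) in Z_6).
ord(4) = 5 and ord(0) = 1, so |⟨(4,0)⟩| = lcm(5, 1) = 5.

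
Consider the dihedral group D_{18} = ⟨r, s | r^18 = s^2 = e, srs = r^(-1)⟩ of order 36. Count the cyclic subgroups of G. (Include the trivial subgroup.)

24

A cyclic subgroup of order d is generated by each of its φ(d) elements of order d, so the cyclic subgroups of order d number (#elements of order d)/φ(d).
Cyclic subgroups by order — order 1: 1; order 2: 19; order 3: 1; order 6: 1; order 9: 1; order 18: 1.
Total: 24.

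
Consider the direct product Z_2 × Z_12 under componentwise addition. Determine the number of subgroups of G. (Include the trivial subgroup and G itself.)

|G| = 24, so by Lagrange every subgroup order divides 24. Divisors: 1, 2, 3, 4, 6, 8, 12, 24.
Subgroups by order — order 1: 1; order 2: 3; order 3: 1; order 4: 3; order 6: 3; order 8: 1; order 12: 3; order 24: 1.
Total: 1 + 3 + 1 + 3 + 3 + 1 + 3 + 1 = 16.

16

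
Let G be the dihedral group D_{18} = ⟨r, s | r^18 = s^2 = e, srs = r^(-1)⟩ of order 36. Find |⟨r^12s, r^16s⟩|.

|⟨r^12s⟩| = 2 and |⟨r^16s⟩| = 2, so |H| is a multiple of lcm(2, 2) = 2 and divides |G| = 36.
Closing under the operation: H = {e, r^2, r^4, r^6, r^8, r^10, r^12, r^14, r^16, s, r^2s, r^4s, r^6s, r^8s, r^10s, r^12s, r^14s, r^16s}, so |H| = 18.

18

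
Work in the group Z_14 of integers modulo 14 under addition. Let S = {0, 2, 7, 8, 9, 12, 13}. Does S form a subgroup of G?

No

8 ∈ S but its inverse 6 ∉ S, so S is not a subgroup.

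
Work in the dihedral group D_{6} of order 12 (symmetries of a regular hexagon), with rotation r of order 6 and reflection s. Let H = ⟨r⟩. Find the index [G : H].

2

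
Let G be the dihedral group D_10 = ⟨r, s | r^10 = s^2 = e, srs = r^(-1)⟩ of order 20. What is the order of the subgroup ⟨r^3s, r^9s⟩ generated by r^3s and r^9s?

10

|⟨r^3s⟩| = 2 and |⟨r^9s⟩| = 2, so |H| is a multiple of lcm(2, 2) = 2 and divides |G| = 20.
Closing under the operation: H = {e, r^2, r^4, r^6, r^8, rs, r^3s, r^5s, r^7s, r^9s}, so |H| = 10.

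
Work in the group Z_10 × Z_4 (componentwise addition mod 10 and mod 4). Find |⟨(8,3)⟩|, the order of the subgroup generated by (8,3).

20

The order of (8,3) in Z_10 × Z_4 is lcm(ord(8) in Z_10, ord(3) in Z_4).
ord(8) = 5 and ord(3) = 4, so |⟨(8,3)⟩| = lcm(5, 4) = 20.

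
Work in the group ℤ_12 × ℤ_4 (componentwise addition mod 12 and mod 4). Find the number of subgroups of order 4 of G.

|G| = 48 and 4 | 48, so subgroups of order 4 are possible by Lagrange.
The subgroups of order 4 are: {(0,0), (0,1), (0,2), (0,3)}; {(0,0), (0,2), (6,0), (6,2)}; {(0,0), (0,2), (6,1), (6,3)}; {(0,0), (3,0), (6,0), (9,0)}; … (7 in all).
So G has 7 subgroups of order 4.

7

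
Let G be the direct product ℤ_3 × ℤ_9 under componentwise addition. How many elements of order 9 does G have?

An element (a,b) has order lcm(ord(a), ord(b)); count pairs with lcm equal to 9.
Enumerating gives 18 such elements.

18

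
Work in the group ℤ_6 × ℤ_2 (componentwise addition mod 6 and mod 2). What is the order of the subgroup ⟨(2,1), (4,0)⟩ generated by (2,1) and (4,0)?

|⟨(2,1)⟩| = 6 and |⟨(4,0)⟩| = 3, so |H| is a multiple of lcm(6, 3) = 6 and divides |G| = 12.
Closing under the operation: H = {(0,0), (0,1), (2,0), (2,1), (4,0), (4,1)}, so |H| = 6.

6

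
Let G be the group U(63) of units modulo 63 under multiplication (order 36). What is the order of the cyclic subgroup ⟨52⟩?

6

Compute successive powers of 52 mod 63: 52, 58, 55, 25, 40, 1; 52^6 ≡ 1 (mod 63).
So |⟨52⟩| = 6.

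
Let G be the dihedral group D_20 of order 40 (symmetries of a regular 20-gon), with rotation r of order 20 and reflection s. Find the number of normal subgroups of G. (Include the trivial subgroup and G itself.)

9

G has 48 subgroups. Checking conjugation-invariance by order — order 1: 1/1 normal; order 2: 1/21 normal; order 4: 1/11 normal; order 5: 1/1 normal; order 8: 0/5 normal; order 10: 1/5 normal; order 20: 3/3 normal; order 40: 1/1 normal.
Total normal subgroups: 9.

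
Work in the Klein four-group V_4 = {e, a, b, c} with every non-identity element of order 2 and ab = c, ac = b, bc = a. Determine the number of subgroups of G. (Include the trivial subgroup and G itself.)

5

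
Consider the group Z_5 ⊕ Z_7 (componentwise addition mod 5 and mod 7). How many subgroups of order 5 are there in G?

1

|G| = 35 and 5 | 35, so subgroups of order 5 are possible by Lagrange.
The subgroups of order 5 are: {(0,0), (1,0), (2,0), (3,0), (4,0)}.
So G has 1 subgroup of order 5.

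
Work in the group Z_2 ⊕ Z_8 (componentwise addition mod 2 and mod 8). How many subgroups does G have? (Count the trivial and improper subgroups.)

|G| = 16, so by Lagrange every subgroup order divides 16. Divisors: 1, 2, 4, 8, 16.
Subgroups by order — order 1: 1; order 2: 3; order 4: 3; order 8: 3; order 16: 1.
Total: 1 + 3 + 3 + 3 + 1 = 11.

11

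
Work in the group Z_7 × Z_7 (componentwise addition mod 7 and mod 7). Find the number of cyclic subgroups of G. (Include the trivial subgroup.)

9

A cyclic subgroup of order d is generated by each of its φ(d) elements of order d, so the cyclic subgroups of order d number (#elements of order d)/φ(d).
Cyclic subgroups by order — order 1: 1; order 7: 8.
Total: 9.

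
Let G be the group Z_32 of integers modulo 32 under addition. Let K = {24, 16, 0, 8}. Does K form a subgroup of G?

Yes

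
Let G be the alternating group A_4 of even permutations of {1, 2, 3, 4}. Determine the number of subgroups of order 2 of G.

3

|G| = 12 and 2 | 12, so subgroups of order 2 are possible by Lagrange.
The subgroups of order 2 are: {e, (1 2)(3 4)}; {e, (1 3)(2 4)}; {e, (1 4)(2 3)}.
So G has 3 subgroups of order 2.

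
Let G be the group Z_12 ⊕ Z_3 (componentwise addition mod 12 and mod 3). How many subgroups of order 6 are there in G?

4

|G| = 36 and 6 | 36, so subgroups of order 6 are possible by Lagrange.
The subgroups of order 6 are: {(0,0), (0,1), (0,2), (6,0), (6,1), (6,2)}; {(0,0), (2,0), (4,0), (6,0), (8,0), (10,0)}; {(0,0), (2,2), (4,1), (6,0), (8,2), (10,1)}; {(0,0), (2,1), (4,2), (6,0), (8,1), (10,2)}.
So G has 4 subgroups of order 6.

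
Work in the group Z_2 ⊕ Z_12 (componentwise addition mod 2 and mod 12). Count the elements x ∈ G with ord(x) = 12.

An element (a,b) has order lcm(ord(a), ord(b)); count pairs with lcm equal to 12.
Enumerating gives 8 such elements.

8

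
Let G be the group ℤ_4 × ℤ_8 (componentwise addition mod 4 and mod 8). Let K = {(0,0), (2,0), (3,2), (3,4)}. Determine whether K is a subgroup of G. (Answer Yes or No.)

No

(3,4) ∈ K but its inverse (1,4) ∉ K, so K is not a subgroup.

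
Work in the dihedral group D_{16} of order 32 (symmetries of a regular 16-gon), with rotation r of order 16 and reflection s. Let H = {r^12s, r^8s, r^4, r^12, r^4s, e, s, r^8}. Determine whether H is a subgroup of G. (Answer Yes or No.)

|H| = 8 divides |G| = 32, consistent with Lagrange.
H contains the identity, every element's inverse is in H, and H is closed under ·: it is a subgroup.

Yes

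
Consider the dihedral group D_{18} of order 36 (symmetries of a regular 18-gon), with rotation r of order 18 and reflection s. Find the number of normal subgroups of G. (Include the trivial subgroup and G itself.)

9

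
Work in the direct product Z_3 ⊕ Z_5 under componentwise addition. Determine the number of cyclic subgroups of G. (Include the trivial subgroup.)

A cyclic subgroup of order d is generated by each of its φ(d) elements of order d, so the cyclic subgroups of order d number (#elements of order d)/φ(d).
Cyclic subgroups by order — order 1: 1; order 3: 1; order 5: 1; order 15: 1.
Total: 4.

4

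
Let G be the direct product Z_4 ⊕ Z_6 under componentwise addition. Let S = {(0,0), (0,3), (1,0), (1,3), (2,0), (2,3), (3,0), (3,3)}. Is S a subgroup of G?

Yes

|S| = 8 divides |G| = 24, consistent with Lagrange.
S contains the identity, every element's inverse is in S, and S is closed under +: it is a subgroup.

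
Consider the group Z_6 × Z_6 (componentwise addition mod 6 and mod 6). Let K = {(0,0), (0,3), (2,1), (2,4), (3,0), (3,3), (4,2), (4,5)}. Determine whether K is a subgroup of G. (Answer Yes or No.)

No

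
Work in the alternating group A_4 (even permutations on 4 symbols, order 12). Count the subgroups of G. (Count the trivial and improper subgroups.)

|G| = 12, so by Lagrange every subgroup order divides 12. Divisors: 1, 2, 3, 4, 6, 12.
Subgroups by order — order 1: 1; order 2: 3; order 3: 4; order 4: 1; order 6: 0; order 12: 1.
Total: 1 + 3 + 4 + 1 + 0 + 1 = 10.

10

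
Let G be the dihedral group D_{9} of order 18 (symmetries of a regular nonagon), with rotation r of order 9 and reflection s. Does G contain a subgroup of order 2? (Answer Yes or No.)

2 | 18. A subgroup of order 2 is {e, r^2s}.

Yes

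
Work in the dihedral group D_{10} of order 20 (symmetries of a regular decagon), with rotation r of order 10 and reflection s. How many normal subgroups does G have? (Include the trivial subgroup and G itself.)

7

G has 22 subgroups. Checking conjugation-invariance by order — order 1: 1/1 normal; order 2: 1/11 normal; order 4: 0/5 normal; order 5: 1/1 normal; order 10: 3/3 normal; order 20: 1/1 normal.
Total normal subgroups: 7.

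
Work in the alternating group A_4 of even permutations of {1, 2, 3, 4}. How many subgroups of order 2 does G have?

3

|G| = 12 and 2 | 12, so subgroups of order 2 are possible by Lagrange.
The subgroups of order 2 are: {e, (1 2)(3 4)}; {e, (1 3)(2 4)}; {e, (1 4)(2 3)}.
So G has 3 subgroups of order 2.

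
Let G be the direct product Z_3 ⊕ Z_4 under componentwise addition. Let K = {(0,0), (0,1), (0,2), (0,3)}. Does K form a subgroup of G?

|K| = 4 divides |G| = 12, consistent with Lagrange.
K contains the identity, every element's inverse is in K, and K is closed under +: it is a subgroup.
In fact K = ⟨(0,1)⟩.

Yes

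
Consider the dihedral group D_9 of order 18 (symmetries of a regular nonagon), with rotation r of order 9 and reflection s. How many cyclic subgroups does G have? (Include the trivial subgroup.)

Each element a generates a cyclic subgroup ⟨a⟩; distinct elements may generate the same one (a cyclic group of order d has φ(d) generators).
Cyclic subgroups by order — order 1: 1; order 2: 9; order 3: 1; order 9: 1.
Total: 12.

12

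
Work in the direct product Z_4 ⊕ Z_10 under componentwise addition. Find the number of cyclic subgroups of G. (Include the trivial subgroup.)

A cyclic subgroup of order d is generated by each of its φ(d) elements of order d, so the cyclic subgroups of order d number (#elements of order d)/φ(d).
Cyclic subgroups by order — order 1: 1; order 2: 3; order 4: 2; order 5: 1; order 10: 3; order 20: 2.
Total: 12.

12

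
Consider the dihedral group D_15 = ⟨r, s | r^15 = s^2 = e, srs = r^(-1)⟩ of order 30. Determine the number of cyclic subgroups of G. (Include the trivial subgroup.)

Group the elements of G by the cyclic subgroup they generate; each cyclic subgroup of order d accounts for φ(d) elements.
Cyclic subgroups by order — order 1: 1; order 2: 15; order 3: 1; order 5: 1; order 15: 1.
Total: 19.

19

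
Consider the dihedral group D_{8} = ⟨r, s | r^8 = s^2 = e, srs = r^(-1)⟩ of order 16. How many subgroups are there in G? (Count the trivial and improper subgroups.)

19

|G| = 16, so by Lagrange every subgroup order divides 16. Divisors: 1, 2, 4, 8, 16.
Subgroups by order — order 1: 1; order 2: 9; order 4: 5; order 8: 3; order 16: 1.
Total: 1 + 9 + 5 + 3 + 1 = 19.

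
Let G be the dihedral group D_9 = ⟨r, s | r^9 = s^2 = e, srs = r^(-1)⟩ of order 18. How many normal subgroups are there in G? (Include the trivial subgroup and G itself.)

G has 16 subgroups. Checking conjugation-invariance by order — order 1: 1/1 normal; order 2: 0/9 normal; order 3: 1/1 normal; order 6: 0/3 normal; order 9: 1/1 normal; order 18: 1/1 normal.
Total normal subgroups: 4.

4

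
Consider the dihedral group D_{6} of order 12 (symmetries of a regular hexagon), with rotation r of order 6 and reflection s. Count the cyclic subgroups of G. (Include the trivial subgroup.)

Group the elements of G by the cyclic subgroup they generate; each cyclic subgroup of order d accounts for φ(d) elements.
Cyclic subgroups by order — order 1: 1; order 2: 7; order 3: 1; order 6: 1.
Total: 10.

10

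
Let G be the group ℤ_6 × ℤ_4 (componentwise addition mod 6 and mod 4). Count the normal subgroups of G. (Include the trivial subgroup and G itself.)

16

G is abelian, so every subgroup is normal.
G has 16 subgroups in total, hence 16 normal subgroups.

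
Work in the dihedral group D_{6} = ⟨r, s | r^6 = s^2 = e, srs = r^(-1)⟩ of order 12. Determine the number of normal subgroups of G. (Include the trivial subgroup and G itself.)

7

G has 16 subgroups. Checking conjugation-invariance by order — order 1: 1/1 normal; order 2: 1/7 normal; order 3: 1/1 normal; order 4: 0/3 normal; order 6: 3/3 normal; order 12: 1/1 normal.
Total normal subgroups: 7.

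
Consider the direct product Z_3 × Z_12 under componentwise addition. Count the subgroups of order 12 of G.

4

|G| = 36 and 12 | 36, so subgroups of order 12 are possible by Lagrange.
The subgroups of order 12 are: {(0,0), (0,1), (0,2), (0,3), (0,4), (0,5), (0,6), (0,7), (0,8), (0,9), (0,10), (0,11)}; {(0,0), (0,3), (0,6), (0,9), (1,0), (1,3), (1,6), (1,9), (2,0), (2,3), (2,6), (2,9)}; {(0,0), (0,3), (0,6), (0,9), (1,1), (1,4), (1,7), (1,10), (2,2), (2,5), (2,8), (2,11)}; {(0,0), (0,3), (0,6), (0,9), (1,2), (1,5), (1,8), (1,11), (2,1), (2,4), (2,7), (2,10)}.
So G has 4 subgroups of order 12.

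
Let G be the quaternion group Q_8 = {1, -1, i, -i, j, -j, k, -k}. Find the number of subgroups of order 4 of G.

3

|G| = 8 and 4 | 8, so subgroups of order 4 are possible by Lagrange.
The subgroups of order 4 are: {1, -1, i, -i}; {1, -1, j, -j}; {1, -1, k, -k}.
So G has 3 subgroups of order 4.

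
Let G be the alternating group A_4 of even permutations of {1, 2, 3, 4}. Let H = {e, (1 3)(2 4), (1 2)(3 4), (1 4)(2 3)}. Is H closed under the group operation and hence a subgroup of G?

Yes

|H| = 4 divides |G| = 12, consistent with Lagrange.
H contains the identity, every element's inverse is in H, and H is closed under ∘: it is a subgroup.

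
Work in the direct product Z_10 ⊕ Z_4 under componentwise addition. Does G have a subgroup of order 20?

Yes

20 | 40. A subgroup of order 20 is {(0,0), (0,1), (0,2), (0,3), (2,0), (2,1), (2,2), (2,3), (4,0), (4,1), (4,2), (4,3), (6,0), (6,1), (6,2), (6,3), (8,0), (8,1), (8,2), (8,3)}.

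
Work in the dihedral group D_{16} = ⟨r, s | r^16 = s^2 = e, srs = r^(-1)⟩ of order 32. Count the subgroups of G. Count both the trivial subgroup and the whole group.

36

|G| = 32, so by Lagrange every subgroup order divides 32. Divisors: 1, 2, 4, 8, 16, 32.
Subgroups by order — order 1: 1; order 2: 17; order 4: 9; order 8: 5; order 16: 3; order 32: 1.
Total: 1 + 17 + 9 + 5 + 3 + 1 = 36.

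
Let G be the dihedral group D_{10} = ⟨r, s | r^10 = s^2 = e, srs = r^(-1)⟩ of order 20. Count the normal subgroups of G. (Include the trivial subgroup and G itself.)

G has 22 subgroups. Checking conjugation-invariance by order — order 1: 1/1 normal; order 2: 1/11 normal; order 4: 0/5 normal; order 5: 1/1 normal; order 10: 3/3 normal; order 20: 1/1 normal.
Total normal subgroups: 7.

7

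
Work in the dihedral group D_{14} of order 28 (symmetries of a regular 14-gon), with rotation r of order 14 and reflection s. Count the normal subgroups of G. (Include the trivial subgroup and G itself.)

7

G has 28 subgroups. Checking conjugation-invariance by order — order 1: 1/1 normal; order 2: 1/15 normal; order 4: 0/7 normal; order 7: 1/1 normal; order 14: 3/3 normal; order 28: 1/1 normal.
Total normal subgroups: 7.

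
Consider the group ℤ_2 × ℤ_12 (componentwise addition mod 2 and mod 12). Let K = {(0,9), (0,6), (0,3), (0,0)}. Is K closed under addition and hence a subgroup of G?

|K| = 4 divides |G| = 24, consistent with Lagrange.
K contains the identity, every element's inverse is in K, and K is closed under +: it is a subgroup.
In fact K = ⟨(0,3)⟩.

Yes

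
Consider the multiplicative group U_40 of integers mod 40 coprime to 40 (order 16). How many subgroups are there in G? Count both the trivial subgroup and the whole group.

27

|G| = 16, so by Lagrange every subgroup order divides 16. Divisors: 1, 2, 4, 8, 16.
Subgroups by order — order 1: 1; order 2: 7; order 4: 11; order 8: 7; order 16: 1.
Total: 1 + 7 + 11 + 7 + 1 = 27.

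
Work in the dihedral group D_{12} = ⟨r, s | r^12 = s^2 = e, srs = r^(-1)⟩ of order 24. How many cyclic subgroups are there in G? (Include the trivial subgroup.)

18

Each element a generates a cyclic subgroup ⟨a⟩; distinct elements may generate the same one (a cyclic group of order d has φ(d) generators).
Cyclic subgroups by order — order 1: 1; order 2: 13; order 3: 1; order 4: 1; order 6: 1; order 12: 1.
Total: 18.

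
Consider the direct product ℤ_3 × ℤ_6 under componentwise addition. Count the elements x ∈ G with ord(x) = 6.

8

An element (a,b) has order lcm(ord(a), ord(b)); count pairs with lcm equal to 6.
Enumerating gives 8 such elements.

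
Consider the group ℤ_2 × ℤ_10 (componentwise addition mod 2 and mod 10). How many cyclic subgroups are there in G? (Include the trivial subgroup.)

8

A cyclic subgroup of order d is generated by each of its φ(d) elements of order d, so the cyclic subgroups of order d number (#elements of order d)/φ(d).
Cyclic subgroups by order — order 1: 1; order 2: 3; order 5: 1; order 10: 3.
Total: 8.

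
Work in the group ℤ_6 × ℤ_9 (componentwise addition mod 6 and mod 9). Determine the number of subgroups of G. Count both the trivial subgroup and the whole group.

|G| = 54, so by Lagrange every subgroup order divides 54. Divisors: 1, 2, 3, 6, 9, 18, 27, 54.
Subgroups by order — order 1: 1; order 2: 1; order 3: 4; order 6: 4; order 9: 4; order 18: 4; order 27: 1; order 54: 1.
Total: 1 + 1 + 4 + 4 + 4 + 4 + 1 + 1 = 20.

20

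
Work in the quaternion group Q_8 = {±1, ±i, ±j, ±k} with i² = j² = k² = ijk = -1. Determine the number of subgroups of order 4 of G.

|G| = 8 and 4 | 8, so subgroups of order 4 are possible by Lagrange.
The subgroups of order 4 are: {1, -1, i, -i}; {1, -1, j, -j}; {1, -1, k, -k}.
So G has 3 subgroups of order 4.

3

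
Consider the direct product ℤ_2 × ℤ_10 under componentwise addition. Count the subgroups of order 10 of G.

3

|G| = 20 and 10 | 20, so subgroups of order 10 are possible by Lagrange.
The subgroups of order 10 are: {(0,0), (0,1), (0,2), (0,3), (0,4), (0,5), (0,6), (0,7), (0,8), (0,9)}; {(0,0), (0,2), (0,4), (0,6), (0,8), (1,0), (1,2), (1,4), (1,6), (1,8)}; {(0,0), (0,2), (0,4), (0,6), (0,8), (1,1), (1,3), (1,5), (1,7), (1,9)}.
So G has 3 subgroups of order 10.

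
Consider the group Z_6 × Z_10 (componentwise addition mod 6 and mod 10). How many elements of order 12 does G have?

An element (a,b) has order lcm(ord(a), ord(b)); count pairs with lcm equal to 12.
Enumerating gives 0 such elements.

0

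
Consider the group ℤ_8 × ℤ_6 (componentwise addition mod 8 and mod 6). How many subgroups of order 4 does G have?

3

|G| = 48 and 4 | 48, so subgroups of order 4 are possible by Lagrange.
The subgroups of order 4 are: {(0,0), (0,3), (4,0), (4,3)}; {(0,0), (2,0), (4,0), (6,0)}; {(0,0), (2,3), (4,0), (6,3)}.
So G has 3 subgroups of order 4.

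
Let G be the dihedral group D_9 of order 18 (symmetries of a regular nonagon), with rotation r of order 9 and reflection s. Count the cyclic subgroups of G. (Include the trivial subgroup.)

Group the elements of G by the cyclic subgroup they generate; each cyclic subgroup of order d accounts for φ(d) elements.
Cyclic subgroups by order — order 1: 1; order 2: 9; order 3: 1; order 9: 1.
Total: 12.

12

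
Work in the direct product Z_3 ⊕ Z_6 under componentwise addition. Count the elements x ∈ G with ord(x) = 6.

8

An element (a,b) has order lcm(ord(a), ord(b)); count pairs with lcm equal to 6.
Enumerating gives 8 such elements.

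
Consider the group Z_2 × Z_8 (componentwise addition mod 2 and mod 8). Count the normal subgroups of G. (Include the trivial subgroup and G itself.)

11

G is abelian, so every subgroup is normal.
G has 11 subgroups in total, hence 11 normal subgroups.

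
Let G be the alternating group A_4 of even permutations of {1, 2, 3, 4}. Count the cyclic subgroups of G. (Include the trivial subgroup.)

8

Each element a generates a cyclic subgroup ⟨a⟩; distinct elements may generate the same one (a cyclic group of order d has φ(d) generators).
Cyclic subgroups by order — order 1: 1; order 2: 3; order 3: 4.
Total: 8.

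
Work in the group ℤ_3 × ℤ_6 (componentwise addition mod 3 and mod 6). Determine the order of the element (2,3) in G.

6

The order of (2,3) in Z_3 × Z_6 is lcm(ord(2) in Z_3, ord(3) in Z_6).
ord(2) = 3 and ord(3) = 2, so |⟨(2,3)⟩| = lcm(3, 2) = 6.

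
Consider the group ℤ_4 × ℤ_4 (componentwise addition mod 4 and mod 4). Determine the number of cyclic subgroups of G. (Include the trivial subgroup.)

10

A cyclic subgroup of order d is generated by each of its φ(d) elements of order d, so the cyclic subgroups of order d number (#elements of order d)/φ(d).
Cyclic subgroups by order — order 1: 1; order 2: 3; order 4: 6.
Total: 10.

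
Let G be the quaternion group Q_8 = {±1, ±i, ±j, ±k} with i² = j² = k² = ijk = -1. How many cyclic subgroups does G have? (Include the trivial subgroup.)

Each element a generates a cyclic subgroup ⟨a⟩; distinct elements may generate the same one (a cyclic group of order d has φ(d) generators).
Cyclic subgroups by order — order 1: 1; order 2: 1; order 4: 3.
Total: 5.

5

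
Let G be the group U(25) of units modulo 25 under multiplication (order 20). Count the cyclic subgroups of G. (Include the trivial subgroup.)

6

Group the elements of G by the cyclic subgroup they generate; each cyclic subgroup of order d accounts for φ(d) elements.
Cyclic subgroups by order — order 1: 1; order 2: 1; order 4: 1; order 5: 1; order 10: 1; order 20: 1.
Total: 6.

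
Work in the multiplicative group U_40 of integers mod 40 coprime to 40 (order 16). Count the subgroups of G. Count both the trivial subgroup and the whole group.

27

|G| = 16, so by Lagrange every subgroup order divides 16. Divisors: 1, 2, 4, 8, 16.
Subgroups by order — order 1: 1; order 2: 7; order 4: 11; order 8: 7; order 16: 1.
Total: 1 + 7 + 11 + 7 + 1 = 27.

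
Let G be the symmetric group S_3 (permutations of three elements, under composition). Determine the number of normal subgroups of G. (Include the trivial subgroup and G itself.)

G has 6 subgroups. Checking conjugation-invariance by order — order 1: 1/1 normal; order 2: 0/3 normal; order 3: 1/1 normal; order 6: 1/1 normal.
Total normal subgroups: 3.

3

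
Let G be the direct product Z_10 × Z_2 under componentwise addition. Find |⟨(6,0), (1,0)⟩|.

|⟨(6,0)⟩| = 5 and |⟨(1,0)⟩| = 10, so |H| is a multiple of lcm(5, 10) = 10 and divides |G| = 20.
Closing under the operation: H = {(0,0), (1,0), (2,0), (3,0), (4,0), (5,0), (6,0), (7,0), (8,0), (9,0)}, so |H| = 10.

10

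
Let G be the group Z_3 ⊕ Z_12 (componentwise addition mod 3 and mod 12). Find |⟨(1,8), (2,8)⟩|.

|⟨(1,8)⟩| = 3 and |⟨(2,8)⟩| = 3, so |H| is a multiple of lcm(3, 3) = 3 and divides |G| = 36.
Closing under the operation: H = {(0,0), (0,4), (0,8), (1,0), (1,4), (1,8), (2,0), (2,4), (2,8)}, so |H| = 9.

9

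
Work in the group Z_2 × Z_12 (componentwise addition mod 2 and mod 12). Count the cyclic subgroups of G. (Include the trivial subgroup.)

Each element a generates a cyclic subgroup ⟨a⟩; distinct elements may generate the same one (a cyclic group of order d has φ(d) generators).
Cyclic subgroups by order — order 1: 1; order 2: 3; order 3: 1; order 4: 2; order 6: 3; order 12: 2.
Total: 12.

12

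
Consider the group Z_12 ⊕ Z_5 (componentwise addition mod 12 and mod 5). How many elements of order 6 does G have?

An element (a,b) has order lcm(ord(a), ord(b)); count pairs with lcm equal to 6.
Enumerating gives 2 such elements.

2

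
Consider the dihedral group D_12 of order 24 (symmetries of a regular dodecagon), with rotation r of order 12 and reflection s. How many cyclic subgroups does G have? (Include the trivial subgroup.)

18

A cyclic subgroup of order d is generated by each of its φ(d) elements of order d, so the cyclic subgroups of order d number (#elements of order d)/φ(d).
Cyclic subgroups by order — order 1: 1; order 2: 13; order 3: 1; order 4: 1; order 6: 1; order 12: 1.
Total: 18.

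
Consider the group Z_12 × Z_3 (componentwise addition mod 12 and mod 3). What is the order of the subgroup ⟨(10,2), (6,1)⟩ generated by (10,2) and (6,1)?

18

|⟨(10,2)⟩| = 6 and |⟨(6,1)⟩| = 6, so |H| is a multiple of lcm(6, 6) = 6 and divides |G| = 36.
Closing under the operation: H = {(0,0), (0,1), (0,2), (2,0), (2,1), (2,2), (4,0), (4,1), (4,2), (6,0), (6,1), (6,2), (8,0), (8,1), (8,2), (10,0), (10,1), (10,2)}, so |H| = 18.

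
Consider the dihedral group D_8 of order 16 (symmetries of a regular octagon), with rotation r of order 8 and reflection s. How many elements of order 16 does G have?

No element of G has order 16 (even though 16 | 16).

0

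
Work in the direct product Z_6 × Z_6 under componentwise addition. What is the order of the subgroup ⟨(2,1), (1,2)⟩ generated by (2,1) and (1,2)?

|⟨(2,1)⟩| = 6 and |⟨(1,2)⟩| = 6, so |H| is a multiple of lcm(6, 6) = 6 and divides |G| = 36.
Closing under the operation: H = {(0,0), (0,3), (1,2), (1,5), (2,1), (2,4), (3,0), (3,3), (4,2), (4,5), (5,1), (5,4)}, so |H| = 12.

12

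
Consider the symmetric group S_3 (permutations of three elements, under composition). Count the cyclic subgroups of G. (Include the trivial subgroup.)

Group the elements of G by the cyclic subgroup they generate; each cyclic subgroup of order d accounts for φ(d) elements.
Cyclic subgroups by order — order 1: 1; order 2: 3; order 3: 1.
Total: 5.

5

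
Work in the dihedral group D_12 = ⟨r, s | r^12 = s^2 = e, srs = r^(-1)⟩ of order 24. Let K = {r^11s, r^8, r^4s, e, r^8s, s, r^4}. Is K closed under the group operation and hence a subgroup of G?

|K| = 7 does not divide |G| = 24, so by Lagrange K is not a subgroup.

No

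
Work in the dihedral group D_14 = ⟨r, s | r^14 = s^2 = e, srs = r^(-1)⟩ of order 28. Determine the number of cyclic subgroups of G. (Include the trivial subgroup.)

A cyclic subgroup of order d is generated by each of its φ(d) elements of order d, so the cyclic subgroups of order d number (#elements of order d)/φ(d).
Cyclic subgroups by order — order 1: 1; order 2: 15; order 7: 1; order 14: 1.
Total: 18.

18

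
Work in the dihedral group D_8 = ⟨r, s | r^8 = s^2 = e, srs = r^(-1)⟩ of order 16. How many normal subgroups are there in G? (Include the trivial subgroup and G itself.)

7

G has 19 subgroups. Checking conjugation-invariance by order — order 1: 1/1 normal; order 2: 1/9 normal; order 4: 1/5 normal; order 8: 3/3 normal; order 16: 1/1 normal.
Total normal subgroups: 7.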